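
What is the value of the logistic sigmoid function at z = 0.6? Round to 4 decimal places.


Compute exp(-0.6000) = 0.5488.
Sigmoid = 1 / (1 + 0.5488) = 1 / 1.5488 = 0.6457.

0.6457


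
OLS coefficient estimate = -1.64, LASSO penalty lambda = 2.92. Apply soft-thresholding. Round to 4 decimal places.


|beta_OLS| = 1.64.
lambda = 2.92.
Since |beta| <= lambda, the coefficient is set to 0.
Result = 0.0000.

0.0000


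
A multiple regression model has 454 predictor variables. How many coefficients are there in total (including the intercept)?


Total coefficients = number of predictors + 1 (for the intercept).
= 454 + 1 = 455.

455


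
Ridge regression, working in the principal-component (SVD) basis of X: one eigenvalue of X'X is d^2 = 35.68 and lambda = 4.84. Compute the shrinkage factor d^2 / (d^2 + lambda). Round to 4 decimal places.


Denominator = d^2 + lambda = 35.68 + 4.84 = 40.5200.
Shrinkage = 35.68 / 40.5200 = 0.8806.

0.8806


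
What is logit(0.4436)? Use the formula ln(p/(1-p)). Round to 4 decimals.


The odds are p/(1-p) = 0.4436 / 0.5564 = 0.7973.
logit(p) = ln(0.7973) = -0.2266.

-0.2266


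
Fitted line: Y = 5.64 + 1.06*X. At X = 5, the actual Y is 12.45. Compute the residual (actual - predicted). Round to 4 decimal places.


Fitted value at X = 5 is yhat = 5.64 + 1.06*5 = 10.9400.
Residual = 12.45 - 10.9400 = 1.5100.

1.5100


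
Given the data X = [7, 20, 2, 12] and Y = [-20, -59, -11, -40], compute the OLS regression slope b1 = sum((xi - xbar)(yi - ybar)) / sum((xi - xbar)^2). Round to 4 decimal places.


The sample means are xbar = 10.2500 and ybar = -32.5000.
Compute S_xx = 176.7500 and S_xy = -489.5000.
Slope b1 = S_xy / S_xx = -489.5000 / 176.7500 = -2.7694.

-2.7694


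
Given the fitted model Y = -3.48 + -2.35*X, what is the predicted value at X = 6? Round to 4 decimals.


Substitute X = 6 into the equation:
Y = -3.48 + -2.35 * 6 = -3.48 + -14.1000 = -17.5800.

-17.5800


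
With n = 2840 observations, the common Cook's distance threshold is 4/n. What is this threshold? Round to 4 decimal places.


Using the rule of thumb:
Threshold = 4 / 2840 = 0.0014.

0.0014


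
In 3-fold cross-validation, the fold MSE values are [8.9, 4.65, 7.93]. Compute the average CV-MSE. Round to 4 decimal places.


Total MSE across folds = 21.4800.
CV-MSE = 21.4800/3 = 7.1600.

7.1600


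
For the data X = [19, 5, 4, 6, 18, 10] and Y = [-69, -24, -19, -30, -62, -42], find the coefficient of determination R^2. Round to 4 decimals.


Fit the OLS line: b0 = -9.2063, b1 = -3.0768.
SSres = 24.6943.
SStot = 2120.0000.
R^2 = 1 - 24.6943/2120.0000 = 0.9884.

0.9884


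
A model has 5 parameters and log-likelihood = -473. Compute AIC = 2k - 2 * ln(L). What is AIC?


Compute:
2k = 2*5 = 10.
-2*loglik = -2*(-473) = 946.
AIC = 10 + 946 = 956.

956


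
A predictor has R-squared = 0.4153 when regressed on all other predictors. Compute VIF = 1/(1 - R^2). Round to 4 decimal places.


VIF = 1 / (1 - 0.4153).
= 1 / 0.5847 = 1.7103.

1.7103


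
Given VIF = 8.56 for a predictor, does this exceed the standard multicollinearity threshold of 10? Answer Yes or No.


The threshold is 10.
VIF = 8.56 is < 10.
Multicollinearity indication: No.

No


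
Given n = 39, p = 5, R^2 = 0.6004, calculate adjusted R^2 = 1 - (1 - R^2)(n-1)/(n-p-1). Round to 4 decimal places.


Plug in: Adj R^2 = 1 - (1 - 0.6004) * 38/33.
= 1 - 0.3996 * 38/33
= 1 - 15.1848 / 33
= 1 - 0.4601 = 0.5399.

0.5399


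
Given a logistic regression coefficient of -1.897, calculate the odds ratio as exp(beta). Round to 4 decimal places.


The odds ratio is computed as:
OR = e^(-1.897) = 0.1500.

0.1500


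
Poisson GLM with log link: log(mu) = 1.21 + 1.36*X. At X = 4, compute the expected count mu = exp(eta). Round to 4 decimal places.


Linear predictor: eta = 1.21 + (1.36)(4) = 6.6500.
Expected count: mu = exp(6.6500) = 772.7843.

772.7843


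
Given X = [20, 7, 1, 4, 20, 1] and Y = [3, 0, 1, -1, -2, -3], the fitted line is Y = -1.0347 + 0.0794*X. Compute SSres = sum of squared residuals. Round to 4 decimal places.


For each point, residual = actual - predicted.
Residuals: [2.4467, 0.4789, 1.9553, -0.2829, -2.5533, -2.0447].
Sum of squared residuals = 20.8191.

20.8191


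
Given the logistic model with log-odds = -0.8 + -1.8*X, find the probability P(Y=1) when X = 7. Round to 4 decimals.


z = -0.8 + -1.8 * 7 = -13.4000.
Sigmoid: P = 1 / (1 + exp(13.4000)) = 0.0000.

0.0000


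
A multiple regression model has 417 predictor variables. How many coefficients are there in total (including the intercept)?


Including the intercept, the model has 417 predictor coefficients + 1 intercept.
Total = 418.

418


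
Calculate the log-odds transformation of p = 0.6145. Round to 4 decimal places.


Compute the odds: 0.6145/0.3855 = 1.5940.
Take the natural log: ln(1.5940) = 0.4663.

0.4663


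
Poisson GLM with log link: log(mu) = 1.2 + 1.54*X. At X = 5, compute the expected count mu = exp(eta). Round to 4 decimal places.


Compute eta = 1.2 + 1.54 * 5 = 8.9000.
Apply inverse link: mu = e^8.9000 = 7331.9735.

7331.9735


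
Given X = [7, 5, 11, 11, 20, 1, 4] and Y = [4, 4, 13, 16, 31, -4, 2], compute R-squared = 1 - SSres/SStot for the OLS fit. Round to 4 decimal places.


After computing the OLS fit (b0=-6.1158, b1=1.8442):
SSres = 13.9958, SStot = 815.7143.
R^2 = 1 - 13.9958/815.7143 = 0.9828.

0.9828


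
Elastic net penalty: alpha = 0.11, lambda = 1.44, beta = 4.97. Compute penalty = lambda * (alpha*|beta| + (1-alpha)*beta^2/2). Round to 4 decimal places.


L1 component = 0.11 * |4.97| = 0.5467.
L2 component = 0.89 * 4.97^2 / 2 = 10.9919.
Penalty = 1.44 * (0.5467 + 10.9919) = 1.44 * 11.5386 = 16.6156.

16.6156


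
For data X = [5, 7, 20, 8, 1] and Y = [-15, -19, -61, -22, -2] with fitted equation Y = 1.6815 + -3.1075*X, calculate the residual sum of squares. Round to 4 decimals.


Predicted values from Y = 1.6815 + -3.1075*X.
Residuals: [-1.1440, 1.0710, -0.5315, 1.1785, -0.5740].
SSres = 4.4566.

4.4566


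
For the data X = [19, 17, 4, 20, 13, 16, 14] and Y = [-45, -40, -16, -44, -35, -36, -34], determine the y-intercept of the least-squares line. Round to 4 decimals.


The slope is b1 = -1.7933.
Sample means are xbar = 14.7143 and ybar = -35.7143.
Intercept: b0 = -35.7143 - (-1.7933)(14.7143) = -9.3267.

-9.3267


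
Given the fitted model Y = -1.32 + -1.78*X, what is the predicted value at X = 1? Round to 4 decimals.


Substitute X = 1 into the equation:
Y = -1.32 + -1.78 * 1 = -1.32 + -1.7800 = -3.1000.

-3.1000


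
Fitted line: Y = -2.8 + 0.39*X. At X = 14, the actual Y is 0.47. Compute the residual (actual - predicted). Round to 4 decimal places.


Predicted = -2.8 + 0.39 * 14 = 2.6600.
Residual = 0.47 - 2.6600 = -2.1900.

-2.1900


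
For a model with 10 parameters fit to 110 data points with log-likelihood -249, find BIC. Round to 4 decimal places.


ln(110) = 4.700480.
k * ln(n) = 10 * 4.700480 = 47.004800.
-2L = 498.
BIC = 47.004800 + 498 = 545.004800, which rounds to 545.0048.

545.0048


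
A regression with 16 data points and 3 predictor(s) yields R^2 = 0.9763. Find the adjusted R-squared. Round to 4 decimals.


Plug in: Adj R^2 = 1 - (1 - 0.9763) * 15/12.
= 1 - 0.0237 * 15/12
= 1 - 0.3555 / 12
= 1 - 0.0296 = 0.9704.

0.9704


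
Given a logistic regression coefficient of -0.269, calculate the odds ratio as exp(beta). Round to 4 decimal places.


The odds ratio is computed as:
OR = e^(-0.269) = 0.7641.

0.7641


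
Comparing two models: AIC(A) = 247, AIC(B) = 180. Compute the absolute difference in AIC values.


|AIC_A - AIC_B| = |247 - 180| = 67.
Model B is preferred (lower AIC).

67


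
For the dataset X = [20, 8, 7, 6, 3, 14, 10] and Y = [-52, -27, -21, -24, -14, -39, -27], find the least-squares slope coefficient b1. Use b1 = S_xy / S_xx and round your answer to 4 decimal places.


Calculate xbar = 9.7143, ybar = -29.1429.
S_xx = 193.4286, S_xy = -423.2857.
Using b1 = S_xy / S_xx = -423.2857 / 193.4286, we get b1 = -2.1883.

-2.1883


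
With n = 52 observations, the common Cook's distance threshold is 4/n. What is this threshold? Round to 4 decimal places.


Using the rule of thumb:
Threshold = 4 / 52 = 0.0769.

0.0769


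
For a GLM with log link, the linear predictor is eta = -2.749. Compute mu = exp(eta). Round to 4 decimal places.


mu = exp(eta) = exp(-2.749).
= 0.0640.

0.0640


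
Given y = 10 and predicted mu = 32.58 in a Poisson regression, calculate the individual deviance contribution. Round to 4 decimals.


First: ln(10/32.58) = -1.181114.
Then: 10 * -1.181114 = -11.811140.
y - mu = 10 - 32.58 = -22.58.
D = 2(-11.811140 - -22.58) = 21.537720, which rounds to 21.5377.

21.5377


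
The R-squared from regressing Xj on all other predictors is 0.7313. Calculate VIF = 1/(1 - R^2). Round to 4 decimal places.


VIF = 1 / (1 - 0.7313).
= 1 / 0.2687 = 3.7216.

3.7216


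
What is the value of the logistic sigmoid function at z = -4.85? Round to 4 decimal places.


Compute exp(4.8500) = 127.7404.
Sigmoid = 1 / (1 + 127.7404) = 1 / 128.7404 = 0.0078.

0.0078


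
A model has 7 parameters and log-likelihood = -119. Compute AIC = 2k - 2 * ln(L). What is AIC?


AIC = 2*7 - 2*(-119).
= 14 + 238 = 252.

252


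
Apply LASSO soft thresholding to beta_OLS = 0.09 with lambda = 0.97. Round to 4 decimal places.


Check: |0.09| = 0.09 vs lambda = 0.97.
Since |beta| <= lambda, the coefficient is set to 0.
Soft-thresholded coefficient = 0.0000.

0.0000


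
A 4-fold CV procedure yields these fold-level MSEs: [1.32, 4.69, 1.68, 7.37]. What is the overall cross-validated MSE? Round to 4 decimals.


Add all fold MSEs: 15.0600.
Divide by k = 4: 15.0600/4 = 3.7650.

3.7650


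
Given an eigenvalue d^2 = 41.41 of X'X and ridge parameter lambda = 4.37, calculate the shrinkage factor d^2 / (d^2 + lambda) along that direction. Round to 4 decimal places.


Denominator = d^2 + lambda = 41.41 + 4.37 = 45.7800.
Shrinkage = 41.41 / 45.7800 = 0.9045.

0.9045


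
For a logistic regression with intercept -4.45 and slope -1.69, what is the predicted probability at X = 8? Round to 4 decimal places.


Compute z = -4.45 + (-1.69)(8) = -17.9700.
exp(-z) = 63719423.7823.
P = 1/(1 + 63719423.7823) = 0.0000.

0.0000


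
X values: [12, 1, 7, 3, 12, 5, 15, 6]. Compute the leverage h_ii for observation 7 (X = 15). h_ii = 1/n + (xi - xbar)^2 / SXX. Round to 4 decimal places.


Mean of X: xbar = 7.6250.
SXX = 167.8750.
For X = 15: h = 1/8 + (15 - 7.6250)^2/167.8750 = 0.4490.

0.4490


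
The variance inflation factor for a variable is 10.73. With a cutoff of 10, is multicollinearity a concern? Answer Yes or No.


Compare VIF = 10.73 to the threshold of 10.
10.73 >= 10, so the answer is Yes.

Yes


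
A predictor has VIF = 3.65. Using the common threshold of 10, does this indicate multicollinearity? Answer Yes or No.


The threshold is 10.
VIF = 3.65 is < 10.
Multicollinearity indication: No.

No


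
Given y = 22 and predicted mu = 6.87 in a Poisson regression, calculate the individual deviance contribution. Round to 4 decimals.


y/mu = 22/6.87 = 3.202329 (approx.), and ln(22/6.87) = 1.163878.
y * ln(y/mu) = 22 * 1.163878 = 25.605316.
y - mu = 15.13.
D = 2 * (25.605316 - 15.13) = 20.950632, which rounds to 20.9506.

20.9506


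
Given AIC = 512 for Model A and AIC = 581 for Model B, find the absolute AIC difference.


|AIC_A - AIC_B| = |512 - 581| = 69.
Model A is preferred (lower AIC).

69


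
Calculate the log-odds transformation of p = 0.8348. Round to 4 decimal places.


Compute the odds: 0.8348/0.1652 = 5.0533.
Take the natural log: ln(5.0533) = 1.6200.

1.6200


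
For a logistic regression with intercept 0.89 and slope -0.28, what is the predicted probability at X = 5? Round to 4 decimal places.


Compute z = 0.89 + (-0.28)(5) = -0.5100.
exp(-z) = 1.6653.
P = 1/(1 + 1.6653) = 0.3752.

0.3752


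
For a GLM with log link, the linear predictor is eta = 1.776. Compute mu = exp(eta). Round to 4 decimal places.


Apply the inverse link:
mu = e^1.776 = 5.9062.

5.9062


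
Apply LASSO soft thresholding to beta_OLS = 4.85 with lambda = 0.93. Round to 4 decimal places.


|beta_OLS| = 4.85.
lambda = 0.93.
Since |beta| > lambda, coefficient = sign(beta)*(|beta| - lambda) = 3.9200.
Result = 3.9200.

3.9200


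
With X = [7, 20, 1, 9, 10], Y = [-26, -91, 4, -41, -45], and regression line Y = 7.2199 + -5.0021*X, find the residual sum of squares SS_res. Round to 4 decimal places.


Predicted values from Y = 7.2199 + -5.0021*X.
Residuals: [1.7948, 1.8221, 1.7822, -3.2010, -2.1989].
SSres = 24.7992.

24.7992


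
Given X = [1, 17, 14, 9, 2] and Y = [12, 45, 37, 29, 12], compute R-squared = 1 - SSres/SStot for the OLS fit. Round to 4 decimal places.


The fitted line is Y = 9.0905 + 2.0825*X.
SSres = 5.4304, SStot = 878.0000.
R^2 = 1 - SSres/SStot = 0.9938.

0.9938


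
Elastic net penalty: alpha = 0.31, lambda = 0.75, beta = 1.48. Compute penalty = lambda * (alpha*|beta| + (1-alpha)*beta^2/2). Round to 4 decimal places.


alpha * |beta| = 0.31 * 1.48 = 0.4588.
(1-alpha) * beta^2/2 = 0.69 * 2.1904/2 = 0.7557.
Total = 0.75 * (0.4588 + 0.7557) = 0.9109.

0.9109


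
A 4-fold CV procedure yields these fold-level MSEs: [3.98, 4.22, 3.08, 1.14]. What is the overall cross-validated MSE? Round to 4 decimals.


Add all fold MSEs: 12.4200.
Divide by k = 4: 12.4200/4 = 3.1050.

3.1050


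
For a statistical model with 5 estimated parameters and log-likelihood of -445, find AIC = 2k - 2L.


Compute:
2k = 2*5 = 10.
-2*loglik = -2*(-445) = 890.
AIC = 10 + 890 = 900.

900


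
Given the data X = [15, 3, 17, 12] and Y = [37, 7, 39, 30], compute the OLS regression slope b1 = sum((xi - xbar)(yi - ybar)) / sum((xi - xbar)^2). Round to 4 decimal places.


Calculate xbar = 11.7500, ybar = 28.2500.
S_xx = 114.7500, S_xy = 271.2500.
Using b1 = S_xy / S_xx = 271.2500 / 114.7500, we get b1 = 2.3638.

2.3638


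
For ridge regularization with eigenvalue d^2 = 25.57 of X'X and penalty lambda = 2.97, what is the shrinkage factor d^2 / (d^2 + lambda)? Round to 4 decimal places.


Denominator = d^2 + lambda = 25.57 + 2.97 = 28.5400.
Shrinkage = 25.57 / 28.5400 = 0.8959.

0.8959


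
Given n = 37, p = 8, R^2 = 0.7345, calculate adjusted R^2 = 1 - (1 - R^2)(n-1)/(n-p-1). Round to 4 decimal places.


Adjusted R^2 = 1 - (1 - R^2) * (n-1)/(n-p-1).
(1 - R^2) = 0.2655.
(n-1)/(n-p-1) = 36/28.
(1 - R^2) * (n-1) = 0.2655 * 36 = 9.5580.
Divide by (n-p-1): 9.5580 / 28 = 0.3414.
Adj R^2 = 1 - 0.3414 = 0.6586.

0.6586


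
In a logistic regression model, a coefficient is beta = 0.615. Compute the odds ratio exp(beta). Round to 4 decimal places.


exp(0.615) = 1.8497.
So the odds ratio is 1.8497.

1.8497


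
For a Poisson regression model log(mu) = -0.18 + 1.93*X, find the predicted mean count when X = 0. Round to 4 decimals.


Linear predictor: eta = -0.18 + (1.93)(0) = -0.1800.
Expected count: mu = exp(-0.1800) = 0.8353.

0.8353


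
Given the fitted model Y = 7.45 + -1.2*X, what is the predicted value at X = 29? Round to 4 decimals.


Substitute X = 29 into the equation:
Y = 7.45 + -1.2 * 29 = 7.45 + -34.8000 = -27.3500.

-27.3500


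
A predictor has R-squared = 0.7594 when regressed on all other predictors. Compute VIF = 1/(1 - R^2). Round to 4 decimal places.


Using VIF = 1/(1 - R^2_j):
1 - 0.7594 = 0.2406.
VIF = 4.1563.

4.1563


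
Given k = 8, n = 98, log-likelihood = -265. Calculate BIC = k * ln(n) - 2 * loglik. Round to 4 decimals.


ln(98) = 4.584967.
k * ln(n) = 8 * 4.584967 = 36.679736.
-2L = 530.
BIC = 36.679736 + 530 = 566.679736, which rounds to 566.6797.

566.6797


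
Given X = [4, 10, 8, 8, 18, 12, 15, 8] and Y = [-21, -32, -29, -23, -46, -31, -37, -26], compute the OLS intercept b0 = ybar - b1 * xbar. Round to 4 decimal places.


The slope is b1 = -1.7239.
Sample means are xbar = 10.3750 and ybar = -30.6250.
Intercept: b0 = -30.6250 - (-1.7239)(10.3750) = -12.7399.

-12.7399


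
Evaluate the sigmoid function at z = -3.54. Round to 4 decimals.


Compute exp(3.5400) = 34.4669.
Sigmoid = 1 / (1 + 34.4669) = 1 / 35.4669 = 0.0282.

0.0282


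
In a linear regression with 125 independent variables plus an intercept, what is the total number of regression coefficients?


Including the intercept, the model has 125 predictor coefficients + 1 intercept.
Total = 126.

126


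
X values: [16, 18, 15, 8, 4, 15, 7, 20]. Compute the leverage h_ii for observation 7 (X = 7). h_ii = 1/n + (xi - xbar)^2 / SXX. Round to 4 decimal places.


Mean of X: xbar = 12.8750.
SXX = 232.8750.
For X = 7: h = 1/8 + (7 - 12.8750)^2/232.8750 = 0.2732.

0.2732


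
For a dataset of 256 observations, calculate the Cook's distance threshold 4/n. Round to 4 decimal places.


The threshold is 4/n.
4/256 = 0.0156.

0.0156


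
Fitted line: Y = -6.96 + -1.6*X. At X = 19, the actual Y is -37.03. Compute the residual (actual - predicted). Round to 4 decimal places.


Compute yhat = -6.96 + (-1.6)(19) = -37.3600.
Residual = actual - predicted = -37.03 - -37.3600 = 0.3300.

0.3300


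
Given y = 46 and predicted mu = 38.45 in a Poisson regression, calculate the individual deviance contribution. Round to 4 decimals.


y/mu = 46/38.45 = 1.196359 (approx.), and ln(46/38.45) = 0.179283.
y * ln(y/mu) = 46 * 0.179283 = 8.247018.
y - mu = 7.55.
D = 2 * (8.247018 - 7.55) = 1.394036, which rounds to 1.3940.

1.3940


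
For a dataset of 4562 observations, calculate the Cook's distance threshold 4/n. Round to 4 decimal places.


The threshold is 4/n.
4/4562 = 0.0009.

0.0009


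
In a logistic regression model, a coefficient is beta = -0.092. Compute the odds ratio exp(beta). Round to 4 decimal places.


The odds ratio is computed as:
OR = e^(-0.092) = 0.9121.

0.9121


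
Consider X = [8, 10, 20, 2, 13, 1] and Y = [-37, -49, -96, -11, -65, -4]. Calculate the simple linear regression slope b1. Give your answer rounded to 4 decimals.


First compute the means: xbar = 9.0000, ybar = -43.6667.
Then S_xx = sum((xi - xbar)^2) = 252.0000.
S_xy = sum((xi - xbar)(yi - ybar)) = -1219.0000.
b1 = S_xy / S_xx = -1219.0000 / 252.0000 = -4.8373.

-4.8373


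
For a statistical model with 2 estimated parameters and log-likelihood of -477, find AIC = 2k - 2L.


AIC = 2*2 - 2*(-477).
= 4 + 954 = 958.

958


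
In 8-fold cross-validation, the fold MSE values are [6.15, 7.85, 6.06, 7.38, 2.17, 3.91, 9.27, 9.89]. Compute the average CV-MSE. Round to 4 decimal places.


Add all fold MSEs: 52.6800.
Divide by k = 8: 52.6800/8 = 6.5850.

6.5850


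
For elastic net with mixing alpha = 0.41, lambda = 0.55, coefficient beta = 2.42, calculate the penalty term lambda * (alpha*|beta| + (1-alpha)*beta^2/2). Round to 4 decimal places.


alpha * |beta| = 0.41 * 2.42 = 0.9922.
(1-alpha) * beta^2/2 = 0.59 * 5.8564/2 = 1.7276.
Total = 0.55 * (0.9922 + 1.7276) = 1.4959.

1.4959


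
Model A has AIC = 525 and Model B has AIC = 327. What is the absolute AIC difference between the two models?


|AIC_A - AIC_B| = |525 - 327| = 198.
Model B is preferred (lower AIC).

198


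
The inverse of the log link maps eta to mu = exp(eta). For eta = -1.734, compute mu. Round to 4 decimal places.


Apply the inverse link:
mu = e^-1.734 = 0.1766.

0.1766


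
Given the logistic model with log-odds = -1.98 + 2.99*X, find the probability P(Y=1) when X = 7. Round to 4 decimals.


Linear predictor: z = -1.98 + 2.99 * 7 = 18.9500.
P = 1/(1 + exp(-18.9500)) = 1/(1 + 0.0000) = 1.0000.

1.0000


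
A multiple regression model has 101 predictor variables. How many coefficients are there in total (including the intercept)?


Including the intercept, the model has 101 predictor coefficients + 1 intercept.
Total = 102.

102


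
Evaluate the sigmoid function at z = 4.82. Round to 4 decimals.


Compute exp(-4.8200) = 0.0081.
Sigmoid = 1 / (1 + 0.0081) = 1 / 1.0081 = 0.9920.

0.9920


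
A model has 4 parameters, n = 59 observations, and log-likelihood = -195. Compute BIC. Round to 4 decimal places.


ln(59) = 4.077537.
k * ln(n) = 4 * 4.077537 = 16.310148.
-2L = 390.
BIC = 16.310148 + 390 = 406.310148, which rounds to 406.3101.

406.3101


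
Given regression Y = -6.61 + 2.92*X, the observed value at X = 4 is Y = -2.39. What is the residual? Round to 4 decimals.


Predicted = -6.61 + 2.92 * 4 = 5.0700.
Residual = -2.39 - 5.0700 = -7.4600.

-7.4600


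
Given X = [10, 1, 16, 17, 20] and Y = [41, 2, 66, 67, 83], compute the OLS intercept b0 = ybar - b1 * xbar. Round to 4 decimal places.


Compute b1 = 4.1966 from the OLS formula.
With xbar = 12.8000 and ybar = 51.8000, the intercept is:
b0 = 51.8000 - 4.1966 * 12.8000 = -1.9171.

-1.9171


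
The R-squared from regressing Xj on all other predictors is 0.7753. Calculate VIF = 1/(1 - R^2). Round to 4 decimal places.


Denominator: 1 - 0.7753 = 0.2247.
VIF = 1 / 0.2247 = 4.4504.

4.4504


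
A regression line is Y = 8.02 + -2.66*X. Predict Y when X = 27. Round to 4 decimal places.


Substitute X = 27 into the equation:
Y = 8.02 + -2.66 * 27 = 8.02 + -71.8200 = -63.8000.

-63.8000


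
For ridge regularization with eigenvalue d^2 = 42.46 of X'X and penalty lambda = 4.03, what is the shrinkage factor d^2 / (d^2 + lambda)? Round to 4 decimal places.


d^2 + lambda = 42.46 + 4.03 = 46.4900.
Shrinkage factor = 42.46/46.4900 = 0.9133.

0.9133


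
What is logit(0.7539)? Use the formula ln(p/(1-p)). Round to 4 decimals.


The odds are p/(1-p) = 0.7539 / 0.2461 = 3.0634.
logit(p) = ln(3.0634) = 1.1195.

1.1195


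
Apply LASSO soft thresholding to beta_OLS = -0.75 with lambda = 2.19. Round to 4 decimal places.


Check: |-0.75| = 0.75 vs lambda = 2.19.
Since |beta| <= lambda, the coefficient is set to 0.
Soft-thresholded coefficient = 0.0000.

0.0000


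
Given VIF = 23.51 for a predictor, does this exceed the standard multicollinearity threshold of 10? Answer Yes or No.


The threshold is 10.
VIF = 23.51 is >= 10.
Multicollinearity indication: Yes.

Yes


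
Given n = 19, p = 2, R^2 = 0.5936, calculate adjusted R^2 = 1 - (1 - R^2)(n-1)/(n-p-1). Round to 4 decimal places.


Plug in: Adj R^2 = 1 - (1 - 0.5936) * 18/16.
= 1 - 0.4064 * 18/16
= 1 - 7.3152 / 16
= 1 - 0.4572 = 0.5428.

0.5428


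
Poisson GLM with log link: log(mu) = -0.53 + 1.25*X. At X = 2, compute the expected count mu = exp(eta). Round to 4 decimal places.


Linear predictor: eta = -0.53 + (1.25)(2) = 1.9700.
Expected count: mu = exp(1.9700) = 7.1707.

7.1707


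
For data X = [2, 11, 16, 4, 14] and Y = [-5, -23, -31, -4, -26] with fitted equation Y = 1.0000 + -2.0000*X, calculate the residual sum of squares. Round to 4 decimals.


Predicted values from Y = 1.0000 + -2.0000*X.
Residuals: [-2.0000, -2.0000, 0.0000, 3.0000, 1.0000].
SSres = 18.0000.

18.0000


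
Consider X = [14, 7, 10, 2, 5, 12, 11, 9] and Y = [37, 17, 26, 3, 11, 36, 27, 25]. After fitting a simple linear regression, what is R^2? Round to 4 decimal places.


Fit the OLS line: b0 = -3.2558, b1 = 2.9721.
SSres = 23.9163.
SStot = 973.5000.
R^2 = 1 - 23.9163/973.5000 = 0.9754.

0.9754


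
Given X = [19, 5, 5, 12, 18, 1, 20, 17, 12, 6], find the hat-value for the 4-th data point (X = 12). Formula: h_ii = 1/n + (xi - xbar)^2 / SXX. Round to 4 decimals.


n = 10, xbar = 11.5000.
SXX = sum((xi - xbar)^2) = 426.5000.
h = 1/10 + (12 - 11.5000)^2 / 426.5000 = 0.1006.

0.1006


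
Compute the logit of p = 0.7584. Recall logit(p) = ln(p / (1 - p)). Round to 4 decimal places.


1 - p = 0.2416.
p/(1-p) = 3.1391.
logit = ln(3.1391) = 1.1439.

1.1439


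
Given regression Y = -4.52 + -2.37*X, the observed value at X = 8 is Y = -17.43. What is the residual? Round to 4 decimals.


Fitted value at X = 8 is yhat = -4.52 + -2.37*8 = -23.4800.
Residual = -17.43 - -23.4800 = 6.0500.

6.0500


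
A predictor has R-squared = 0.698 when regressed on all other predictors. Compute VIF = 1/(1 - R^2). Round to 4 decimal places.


Denominator: 1 - 0.698 = 0.302.
VIF = 1 / 0.302 = 3.3113.

3.3113


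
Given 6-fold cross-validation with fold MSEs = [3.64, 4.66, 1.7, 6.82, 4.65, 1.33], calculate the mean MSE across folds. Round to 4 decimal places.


Total MSE across folds = 22.8000.
CV-MSE = 22.8000/6 = 3.8000.

3.8000


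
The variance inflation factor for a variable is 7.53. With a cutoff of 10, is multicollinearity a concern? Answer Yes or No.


Compare VIF = 7.53 to the threshold of 10.
7.53 < 10, so the answer is No.

No


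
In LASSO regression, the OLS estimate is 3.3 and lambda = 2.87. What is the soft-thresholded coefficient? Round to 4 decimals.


Absolute value: |3.3| = 3.3.
Compare to lambda = 2.87.
Since |beta| > lambda, coefficient = sign(beta)*(|beta| - lambda) = 0.4300.

0.4300


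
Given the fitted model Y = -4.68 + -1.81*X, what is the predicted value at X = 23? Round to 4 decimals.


Plug X = 23 into Y = -4.68 + -1.81*X:
Y = -4.68 + -41.6300 = -46.3100.

-46.3100


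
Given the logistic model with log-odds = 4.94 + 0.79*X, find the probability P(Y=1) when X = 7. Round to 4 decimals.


z = 4.94 + 0.79 * 7 = 10.4700.
Sigmoid: P = 1 / (1 + exp(-10.4700)) = 1.0000.

1.0000


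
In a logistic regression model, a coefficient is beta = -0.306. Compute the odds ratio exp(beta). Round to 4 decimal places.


Odds ratio = exp(beta) = exp(-0.306).
= 0.7364.

0.7364


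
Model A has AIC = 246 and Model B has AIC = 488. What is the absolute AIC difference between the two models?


Absolute difference = |246 - 488| = 242.
The model with lower AIC (A) is preferred.

242


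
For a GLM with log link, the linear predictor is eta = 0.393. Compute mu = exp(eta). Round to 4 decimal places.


The inverse log link gives:
mu = exp(0.393) = 1.4814.

1.4814


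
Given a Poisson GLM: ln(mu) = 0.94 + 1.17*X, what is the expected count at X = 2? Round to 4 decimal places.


Compute eta = 0.94 + 1.17 * 2 = 3.2800.
Apply inverse link: mu = e^3.2800 = 26.5758.

26.5758


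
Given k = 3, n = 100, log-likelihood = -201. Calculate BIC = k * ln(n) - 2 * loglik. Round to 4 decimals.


ln(100) = 4.605170.
k * ln(n) = 3 * 4.605170 = 13.815510.
-2L = 402.
BIC = 13.815510 + 402 = 415.815510, which rounds to 415.8155.

415.8155


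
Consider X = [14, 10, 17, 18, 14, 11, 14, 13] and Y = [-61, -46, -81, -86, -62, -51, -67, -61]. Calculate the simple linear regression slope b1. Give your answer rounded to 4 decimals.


Calculate xbar = 13.8750, ybar = -64.3750.
S_xx = 50.8750, S_xy = -253.3750.
Using b1 = S_xy / S_xx = -253.3750 / 50.8750, we get b1 = -4.9803.

-4.9803


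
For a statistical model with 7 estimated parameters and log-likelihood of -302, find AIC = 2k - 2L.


AIC = 2k - 2*loglik = 2(7) - 2(-302).
= 14 + 604 = 618.

618


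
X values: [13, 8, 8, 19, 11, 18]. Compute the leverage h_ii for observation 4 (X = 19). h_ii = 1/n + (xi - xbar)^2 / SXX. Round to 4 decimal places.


n = 6, xbar = 12.8333.
SXX = sum((xi - xbar)^2) = 114.8333.
h = 1/6 + (19 - 12.8333)^2 / 114.8333 = 0.4978.

0.4978


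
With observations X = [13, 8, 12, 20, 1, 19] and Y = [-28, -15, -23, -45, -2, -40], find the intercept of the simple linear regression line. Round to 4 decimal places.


Compute b1 = -2.2346 from the OLS formula.
With xbar = 12.1667 and ybar = -25.5000, the intercept is:
b0 = -25.5000 - -2.2346 * 12.1667 = 1.6870.

1.6870


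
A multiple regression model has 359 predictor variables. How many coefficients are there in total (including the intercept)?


Including the intercept, the model has 359 predictor coefficients + 1 intercept.
Total = 360.

360


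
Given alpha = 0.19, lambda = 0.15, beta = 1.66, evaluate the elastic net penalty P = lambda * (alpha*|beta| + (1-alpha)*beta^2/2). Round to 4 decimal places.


alpha * |beta| = 0.19 * 1.66 = 0.3154.
(1-alpha) * beta^2/2 = 0.81 * 2.7556/2 = 1.1160.
Total = 0.15 * (0.3154 + 1.1160) = 0.2147.

0.2147


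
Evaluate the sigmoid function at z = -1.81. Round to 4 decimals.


First, exp(1.8100) = 6.1104.
Then sigma(z) = 1/(1 + 6.1104) = 0.1406.

0.1406


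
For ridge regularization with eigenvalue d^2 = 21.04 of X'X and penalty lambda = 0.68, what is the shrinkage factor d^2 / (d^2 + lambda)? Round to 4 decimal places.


Denominator = d^2 + lambda = 21.04 + 0.68 = 21.7200.
Shrinkage = 21.04 / 21.7200 = 0.9687.

0.9687


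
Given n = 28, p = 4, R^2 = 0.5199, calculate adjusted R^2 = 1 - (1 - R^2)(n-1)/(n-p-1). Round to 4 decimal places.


Plug in: Adj R^2 = 1 - (1 - 0.5199) * 27/23.
= 1 - 0.4801 * 27/23
= 1 - 12.9627 / 23
= 1 - 0.5636 = 0.4364.

0.4364


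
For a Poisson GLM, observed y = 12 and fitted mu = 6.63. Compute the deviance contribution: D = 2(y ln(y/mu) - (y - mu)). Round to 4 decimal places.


Compute y*ln(y/mu) = 12*ln(12/6.63) = 12*0.593302 = 7.119624.
y - mu = 5.37.
D = 2*(7.119624 - (5.37)) = 3.499248, which rounds to 3.4992.

3.4992


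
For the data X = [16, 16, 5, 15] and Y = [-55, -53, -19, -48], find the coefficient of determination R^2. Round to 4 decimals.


The fitted line is Y = -3.2384 + -3.1163*X.
SSres = 7.5872, SStot = 842.7500.
R^2 = 1 - SSres/SStot = 0.9910.

0.9910


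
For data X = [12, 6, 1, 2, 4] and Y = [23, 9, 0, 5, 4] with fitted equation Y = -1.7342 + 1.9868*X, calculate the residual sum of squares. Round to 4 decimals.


Predicted values from Y = -1.7342 + 1.9868*X.
Residuals: [0.8926, -1.1866, -0.2526, 2.7606, -2.2130].
SSres = 14.7868.

14.7868


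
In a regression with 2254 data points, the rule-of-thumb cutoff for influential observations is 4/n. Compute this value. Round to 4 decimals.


Cook's distance cutoff = 4/n = 4/2254.
= 0.0018.

0.0018


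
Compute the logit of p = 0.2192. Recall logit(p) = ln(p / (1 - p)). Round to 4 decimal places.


Compute the odds: 0.2192/0.7808 = 0.2807.
Take the natural log: ln(0.2807) = -1.2703.

-1.2703


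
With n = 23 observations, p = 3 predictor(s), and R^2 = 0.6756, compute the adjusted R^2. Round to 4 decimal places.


Using the formula:
(1 - 0.6756) = 0.3244.
Multiply by 22/19: 0.3244 * 22 = 7.1368, then 7.1368 / 19 = 0.3756.
Adj R^2 = 1 - 0.3756 = 0.6244.

0.6244


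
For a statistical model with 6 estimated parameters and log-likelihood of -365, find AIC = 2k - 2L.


AIC = 2k - 2*loglik = 2(6) - 2(-365).
= 12 + 730 = 742.

742


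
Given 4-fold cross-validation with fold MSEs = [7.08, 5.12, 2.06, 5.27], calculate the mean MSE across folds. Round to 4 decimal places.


Add all fold MSEs: 19.5300.
Divide by k = 4: 19.5300/4 = 4.8825.

4.8825


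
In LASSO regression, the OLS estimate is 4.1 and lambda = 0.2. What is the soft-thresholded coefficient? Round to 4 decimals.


Check: |4.1| = 4.1 vs lambda = 0.2.
Since |beta| > lambda, coefficient = sign(beta)*(|beta| - lambda) = 3.9000.
Soft-thresholded coefficient = 3.9000.

3.9000


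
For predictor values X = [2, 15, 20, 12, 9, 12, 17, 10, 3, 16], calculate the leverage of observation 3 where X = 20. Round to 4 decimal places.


Compute xbar = 11.6000 with n = 10 observations.
SXX = 306.4000.
Leverage = 1/10 + (20 - 11.6000)^2/306.4000 = 0.3303.

0.3303


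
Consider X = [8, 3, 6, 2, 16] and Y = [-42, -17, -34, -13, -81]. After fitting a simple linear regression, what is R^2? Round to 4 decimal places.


Fit the OLS line: b0 = -3.3032, b1 = -4.8710.
SSres = 3.1355.
SStot = 2945.2000.
R^2 = 1 - 3.1355/2945.2000 = 0.9989.

0.9989


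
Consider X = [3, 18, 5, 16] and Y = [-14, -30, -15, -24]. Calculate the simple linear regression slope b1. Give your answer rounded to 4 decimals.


First compute the means: xbar = 10.5000, ybar = -20.7500.
Then S_xx = sum((xi - xbar)^2) = 173.0000.
S_xy = sum((xi - xbar)(yi - ybar)) = -169.5000.
b1 = S_xy / S_xx = -169.5000 / 173.0000 = -0.9798.

-0.9798


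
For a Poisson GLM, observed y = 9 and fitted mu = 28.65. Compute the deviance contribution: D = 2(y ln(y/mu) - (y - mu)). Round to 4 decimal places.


y/mu = 9/28.65 = 0.314136 (approx.), and ln(9/28.65) = -1.157929.
y * ln(y/mu) = 9 * -1.157929 = -10.421361.
y - mu = -19.65.
D = 2 * (-10.421361 - -19.65) = 18.457278, which rounds to 18.4573.

18.4573


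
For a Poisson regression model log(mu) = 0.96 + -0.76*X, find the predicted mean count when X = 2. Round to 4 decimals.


eta = 0.96 + -0.76 * 2 = -0.5600.
mu = exp(-0.5600) = 0.5712.

0.5712


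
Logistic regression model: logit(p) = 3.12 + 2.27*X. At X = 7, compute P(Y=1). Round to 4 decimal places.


Compute z = 3.12 + (2.27)(7) = 19.0100.
exp(-z) = 0.0000.
P = 1/(1 + 0.0000) = 1.0000.

1.0000


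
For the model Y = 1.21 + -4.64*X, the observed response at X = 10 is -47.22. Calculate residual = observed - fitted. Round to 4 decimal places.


Predicted = 1.21 + -4.64 * 10 = -45.1900.
Residual = -47.22 - -45.1900 = -2.0300.

-2.0300


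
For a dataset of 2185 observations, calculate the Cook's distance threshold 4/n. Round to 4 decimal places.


Using the rule of thumb:
Threshold = 4 / 2185 = 0.0018.

0.0018


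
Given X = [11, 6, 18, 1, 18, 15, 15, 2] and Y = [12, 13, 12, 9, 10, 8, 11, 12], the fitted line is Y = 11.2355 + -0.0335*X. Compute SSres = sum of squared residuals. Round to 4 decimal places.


Compute predicted values, then residuals = yi - yhat_i.
Residuals: [1.1330, 1.9655, 1.3675, -2.2020, -0.6325, -2.7330, 0.2670, 0.8315].
SSres = sum(residual^2) = 20.4978.

20.4978


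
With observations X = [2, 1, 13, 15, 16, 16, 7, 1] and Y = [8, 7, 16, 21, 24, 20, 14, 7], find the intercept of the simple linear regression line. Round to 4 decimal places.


Compute b1 = 0.9569 from the OLS formula.
With xbar = 8.8750 and ybar = 14.6250, the intercept is:
b0 = 14.6250 - 0.9569 * 8.8750 = 6.1322.

6.1322


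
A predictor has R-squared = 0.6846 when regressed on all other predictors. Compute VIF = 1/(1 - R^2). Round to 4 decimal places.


Using VIF = 1/(1 - R^2_j):
1 - 0.6846 = 0.3154.
VIF = 3.1706.

3.1706


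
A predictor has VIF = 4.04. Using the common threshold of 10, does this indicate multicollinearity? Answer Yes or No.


Compare VIF = 4.04 to the threshold of 10.
4.04 < 10, so the answer is No.

No


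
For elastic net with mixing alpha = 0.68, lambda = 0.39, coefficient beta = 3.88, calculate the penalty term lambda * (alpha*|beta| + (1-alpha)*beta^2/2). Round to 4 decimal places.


L1 component = 0.68 * |3.88| = 2.6384.
L2 component = 0.32 * 3.88^2 / 2 = 2.4087.
Penalty = 0.39 * (2.6384 + 2.4087) = 0.39 * 5.0471 = 1.9684.

1.9684


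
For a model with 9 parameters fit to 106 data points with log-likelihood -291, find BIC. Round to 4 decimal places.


Compute k*ln(n) = 9*ln(106) = 9*4.663439 = 41.970951.
Then -2*loglik = 582.
BIC = 41.970951 + 582 = 623.970951, which rounds to 623.9710.

623.9710


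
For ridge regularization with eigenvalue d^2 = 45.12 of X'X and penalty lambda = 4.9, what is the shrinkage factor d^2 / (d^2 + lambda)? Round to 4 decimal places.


Denominator = d^2 + lambda = 45.12 + 4.9 = 50.0200.
Shrinkage = 45.12 / 50.0200 = 0.9020.

0.9020


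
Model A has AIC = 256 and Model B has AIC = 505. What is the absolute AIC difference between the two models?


|AIC_A - AIC_B| = |256 - 505| = 249.
Model A is preferred (lower AIC).

249


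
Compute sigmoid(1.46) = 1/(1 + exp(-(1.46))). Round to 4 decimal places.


First, exp(-1.4600) = 0.2322.
Then sigma(z) = 1/(1 + 0.2322) = 0.8115.

0.8115


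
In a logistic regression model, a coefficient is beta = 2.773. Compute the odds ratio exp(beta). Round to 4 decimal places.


The odds ratio is computed as:
OR = e^(2.773) = 16.0066.

16.0066


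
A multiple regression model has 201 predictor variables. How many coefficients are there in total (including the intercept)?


Each predictor gets one coefficient, plus one intercept.
Total parameters = 201 + 1 = 202.

202


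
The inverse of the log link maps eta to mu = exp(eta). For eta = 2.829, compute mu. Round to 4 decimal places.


mu = exp(eta) = exp(2.829).
= 16.9285.

16.9285


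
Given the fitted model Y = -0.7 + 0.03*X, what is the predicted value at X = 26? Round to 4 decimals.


Plug X = 26 into Y = -0.7 + 0.03*X:
Y = -0.7 + 0.7800 = 0.0800.

0.0800


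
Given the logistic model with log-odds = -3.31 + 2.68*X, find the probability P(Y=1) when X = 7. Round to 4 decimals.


Compute z = -3.31 + (2.68)(7) = 15.4500.
exp(-z) = 0.0000.
P = 1/(1 + 0.0000) = 1.0000.

1.0000


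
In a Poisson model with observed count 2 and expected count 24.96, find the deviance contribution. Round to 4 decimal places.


y/mu = 2/24.96 = 0.080128 (approx.), and ln(2/24.96) = -2.524127.
y * ln(y/mu) = 2 * -2.524127 = -5.048254.
y - mu = -22.96.
D = 2 * (-5.048254 - -22.96) = 35.823492, which rounds to 35.8235.

35.8235


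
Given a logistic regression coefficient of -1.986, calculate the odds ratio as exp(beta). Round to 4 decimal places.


Odds ratio = exp(beta) = exp(-1.986).
= 0.1372.

0.1372


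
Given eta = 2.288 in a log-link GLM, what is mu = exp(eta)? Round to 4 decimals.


The inverse log link gives:
mu = exp(2.288) = 9.8552.

9.8552


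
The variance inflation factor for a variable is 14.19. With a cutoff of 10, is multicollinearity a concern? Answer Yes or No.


Compare VIF = 14.19 to the threshold of 10.
14.19 >= 10, so the answer is Yes.

Yes


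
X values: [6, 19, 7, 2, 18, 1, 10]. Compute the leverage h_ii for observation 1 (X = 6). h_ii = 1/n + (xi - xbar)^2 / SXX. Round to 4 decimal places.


n = 7, xbar = 9.0000.
SXX = sum((xi - xbar)^2) = 308.0000.
h = 1/7 + (6 - 9.0000)^2 / 308.0000 = 0.1721.

0.1721


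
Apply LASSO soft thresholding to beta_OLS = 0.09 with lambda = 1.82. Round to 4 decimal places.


Check: |0.09| = 0.09 vs lambda = 1.82.
Since |beta| <= lambda, the coefficient is set to 0.
Soft-thresholded coefficient = 0.0000.

0.0000


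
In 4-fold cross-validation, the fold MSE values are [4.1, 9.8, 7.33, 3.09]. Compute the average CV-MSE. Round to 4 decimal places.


Total MSE across folds = 24.3200.
CV-MSE = 24.3200/4 = 6.0800.

6.0800


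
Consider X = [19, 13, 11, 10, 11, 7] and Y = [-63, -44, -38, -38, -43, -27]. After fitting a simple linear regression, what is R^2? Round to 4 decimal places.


Fit the OLS line: b0 = -7.7402, b1 = -2.9093.
SSres = 18.6680.
SStot = 702.8333.
R^2 = 1 - 18.6680/702.8333 = 0.9734.

0.9734


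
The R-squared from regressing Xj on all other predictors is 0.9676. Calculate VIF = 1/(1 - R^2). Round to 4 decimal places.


VIF = 1 / (1 - 0.9676).
= 1 / 0.0324 = 30.8642.

30.8642


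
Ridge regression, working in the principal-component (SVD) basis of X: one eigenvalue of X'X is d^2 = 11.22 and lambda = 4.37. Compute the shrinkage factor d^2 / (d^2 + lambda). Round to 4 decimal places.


d^2 + lambda = 11.22 + 4.37 = 15.5900.
Shrinkage factor = 11.22/15.5900 = 0.7197.

0.7197


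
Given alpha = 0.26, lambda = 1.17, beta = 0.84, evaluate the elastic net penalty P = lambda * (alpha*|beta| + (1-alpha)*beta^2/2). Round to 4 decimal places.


Compute:
L1 = 0.26 * 0.84 = 0.2184.
L2 = 0.74 * 0.84^2 / 2 = 0.2611.
Penalty = 1.17 * (0.2184 + 0.2611) = 0.5610.

0.5610


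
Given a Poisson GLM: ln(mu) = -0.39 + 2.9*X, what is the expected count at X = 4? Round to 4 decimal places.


eta = -0.39 + 2.9 * 4 = 11.2100.
mu = exp(11.2100) = 73865.4150.

73865.4150


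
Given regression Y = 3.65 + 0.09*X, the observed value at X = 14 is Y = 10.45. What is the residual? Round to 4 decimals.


Compute yhat = 3.65 + (0.09)(14) = 4.9100.
Residual = actual - predicted = 10.45 - 4.9100 = 5.5400.

5.5400
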